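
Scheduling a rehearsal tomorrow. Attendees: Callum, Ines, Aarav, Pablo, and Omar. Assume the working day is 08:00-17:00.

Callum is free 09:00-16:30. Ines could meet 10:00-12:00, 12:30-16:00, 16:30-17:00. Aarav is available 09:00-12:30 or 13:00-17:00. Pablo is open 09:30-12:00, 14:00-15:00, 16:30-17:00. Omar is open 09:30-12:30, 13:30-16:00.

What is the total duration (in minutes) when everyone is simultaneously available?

Callum ∩ Ines: 10:00-12:00, 12:30-16:00.
Callum ∩ Ines ∩ Aarav: 10:00-12:00, 13:00-16:00.
Callum ∩ Ines ∩ Aarav ∩ Pablo: 10:00-12:00, 14:00-15:00.
Callum ∩ Ines ∩ Aarav ∩ Pablo ∩ Omar: 10:00-12:00, 14:00-15:00.
Summing the common windows: 120 + 60 = 180 minutes.

180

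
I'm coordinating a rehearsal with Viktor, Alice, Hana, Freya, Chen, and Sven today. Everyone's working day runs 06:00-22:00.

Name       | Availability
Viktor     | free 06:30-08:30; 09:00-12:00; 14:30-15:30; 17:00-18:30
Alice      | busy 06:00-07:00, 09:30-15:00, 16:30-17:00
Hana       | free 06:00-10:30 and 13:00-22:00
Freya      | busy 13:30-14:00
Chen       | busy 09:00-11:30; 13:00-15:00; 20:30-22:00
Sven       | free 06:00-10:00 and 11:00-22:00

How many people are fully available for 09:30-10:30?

Viktor free: 06:30-08:30, 09:00-12:00, 14:30-15:30, 17:00-18:30.
Alice free: 07:00-09:30, 15:00-16:30, 17:00-22:00 (invert busy blocks within the working day).
Hana free: 06:00-10:30, 13:00-22:00.
Freya free: 06:00-13:30, 14:00-22:00 (invert busy blocks within the working day).
Chen free: 06:00-09:00, 11:30-13:00, 15:00-20:30 (invert busy blocks within the working day).
Sven free: 06:00-10:00, 11:00-22:00.
Viktor, Hana, and Freya can make the full 09:30-10:30 slot — that's 3.

3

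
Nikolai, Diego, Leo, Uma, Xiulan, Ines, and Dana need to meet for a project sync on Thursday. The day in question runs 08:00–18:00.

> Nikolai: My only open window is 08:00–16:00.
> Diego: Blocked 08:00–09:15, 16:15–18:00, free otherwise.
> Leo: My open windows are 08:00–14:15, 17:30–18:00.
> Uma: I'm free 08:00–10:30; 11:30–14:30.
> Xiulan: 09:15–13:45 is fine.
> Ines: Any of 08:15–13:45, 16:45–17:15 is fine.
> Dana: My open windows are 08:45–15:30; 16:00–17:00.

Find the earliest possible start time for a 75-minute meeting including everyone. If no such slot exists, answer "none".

Nikolai free: 08:00-16:00.
Diego free: 09:15-16:15 (invert busy blocks within the working day).
Leo free: 08:00-14:15, 17:30-18:00.
Uma free: 08:00-10:30, 11:30-14:30.
Xiulan free: 09:15-13:45.
Ines free: 08:15-13:45, 16:45-17:15.
Dana free: 08:45-15:30, 16:00-17:00.
Nikolai ∩ Diego: 09:15-16:00.
Nikolai ∩ Diego ∩ Leo: 09:15-14:15.
Nikolai ∩ Diego ∩ Leo ∩ Uma: 09:15-10:30, 11:30-14:15.
Nikolai ∩ Diego ∩ Leo ∩ Uma ∩ Xiulan: 09:15-10:30, 11:30-13:45.
Nikolai ∩ Diego ∩ Leo ∩ Uma ∩ Xiulan ∩ Ines: 09:15-10:30, 11:30-13:45.
Nikolai ∩ Diego ∩ Leo ∩ Uma ∩ Xiulan ∩ Ines ∩ Dana: 09:15-10:30, 11:30-13:45.
So the common availability across everyone is 09:15-10:30, 11:30-13:45.
The first common window of at least 75 minutes is 09:15-10:30, so the earliest start is 09:15.

09:15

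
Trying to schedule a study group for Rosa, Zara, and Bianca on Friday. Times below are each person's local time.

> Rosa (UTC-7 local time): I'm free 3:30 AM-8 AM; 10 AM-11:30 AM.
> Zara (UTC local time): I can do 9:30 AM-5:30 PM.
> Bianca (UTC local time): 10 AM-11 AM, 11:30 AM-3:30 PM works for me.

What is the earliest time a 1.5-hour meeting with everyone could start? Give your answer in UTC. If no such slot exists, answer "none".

Rosa in UTC: 10:30-15:00, 17:00-18:30 (add 7h to convert from UTC-7).
Zara in UTC: 09:30-17:30.
Bianca in UTC: 10:00-11:00, 11:30-15:30.
Rosa ∩ Zara: 10:30-15:00, 17:00-17:30.
Rosa ∩ Zara ∩ Bianca: 10:30-11:00, 11:30-15:00.
So the common availability across everyone is 10:30-11:00, 11:30-15:00.
The first common window of at least 90 minutes is 11:30-15:00, so the earliest start is 11:30.

11:30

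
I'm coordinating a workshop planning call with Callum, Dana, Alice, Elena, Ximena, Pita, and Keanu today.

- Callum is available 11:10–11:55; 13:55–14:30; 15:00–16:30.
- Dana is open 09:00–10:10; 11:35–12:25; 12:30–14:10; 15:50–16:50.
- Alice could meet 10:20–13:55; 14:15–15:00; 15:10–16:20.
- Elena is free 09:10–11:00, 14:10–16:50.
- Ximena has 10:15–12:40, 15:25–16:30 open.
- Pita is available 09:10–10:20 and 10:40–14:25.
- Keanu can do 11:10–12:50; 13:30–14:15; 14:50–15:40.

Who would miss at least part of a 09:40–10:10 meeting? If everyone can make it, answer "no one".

Alice, Callum, Keanu, Ximena

Callum: not fully free for 09:40-10:10. Dana: free for 09:40-10:10. Alice: not fully free for 09:40-10:10. Elena: free for 09:40-10:10. Ximena: not fully free for 09:40-10:10. Pita: free for 09:40-10:10. Keanu: not fully free for 09:40-10:10.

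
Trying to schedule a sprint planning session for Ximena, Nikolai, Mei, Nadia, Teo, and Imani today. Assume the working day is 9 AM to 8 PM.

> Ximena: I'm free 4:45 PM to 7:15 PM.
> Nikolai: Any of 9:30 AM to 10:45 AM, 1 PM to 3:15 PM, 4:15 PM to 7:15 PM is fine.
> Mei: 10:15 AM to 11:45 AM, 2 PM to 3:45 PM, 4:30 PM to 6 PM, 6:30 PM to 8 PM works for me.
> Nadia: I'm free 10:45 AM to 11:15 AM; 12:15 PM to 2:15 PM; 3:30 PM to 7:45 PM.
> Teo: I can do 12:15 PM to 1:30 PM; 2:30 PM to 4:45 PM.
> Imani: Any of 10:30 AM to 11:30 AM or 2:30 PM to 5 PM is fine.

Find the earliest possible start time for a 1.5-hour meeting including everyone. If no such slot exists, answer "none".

none

Ximena ∩ Nikolai: 16:45-19:15.
Ximena ∩ Nikolai ∩ Mei: 16:45-18:00, 18:30-19:15.
Ximena ∩ Nikolai ∩ Mei ∩ Nadia: 16:45-18:00, 18:30-19:15.
Ximena ∩ Nikolai ∩ Mei ∩ Nadia ∩ Teo: ∅.
Ximena ∩ Nikolai ∩ Mei ∩ Nadia ∩ Teo ∩ Imani: ∅.
There is no time when everyone is free.
No common window is at least 90 minutes long.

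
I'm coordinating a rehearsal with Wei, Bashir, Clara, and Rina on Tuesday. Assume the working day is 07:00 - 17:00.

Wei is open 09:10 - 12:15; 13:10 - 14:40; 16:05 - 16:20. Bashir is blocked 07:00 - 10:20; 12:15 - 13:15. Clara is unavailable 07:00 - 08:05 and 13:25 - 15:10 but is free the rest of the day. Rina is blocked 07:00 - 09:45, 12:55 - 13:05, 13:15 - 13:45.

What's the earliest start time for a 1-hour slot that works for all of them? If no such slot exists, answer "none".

10:20

Wei free: 09:10-12:15, 13:10-14:40, 16:05-16:20.
Bashir free: 10:20-12:15, 13:15-17:00 (invert busy blocks within the working day).
Clara free: 08:05-13:25, 15:10-17:00 (invert busy blocks within the working day).
Rina free: 09:45-12:55, 13:05-13:15, 13:45-17:00 (invert busy blocks within the working day).
Wei ∩ Bashir: 10:20-12:15, 13:15-14:40, 16:05-16:20.
Wei ∩ Bashir ∩ Clara: 10:20-12:15, 13:15-13:25, 16:05-16:20.
Wei ∩ Bashir ∩ Clara ∩ Rina: 10:20-12:15, 16:05-16:20.
The first common window of at least 60 minutes is 10:20-12:15, so the earliest start is 10:20.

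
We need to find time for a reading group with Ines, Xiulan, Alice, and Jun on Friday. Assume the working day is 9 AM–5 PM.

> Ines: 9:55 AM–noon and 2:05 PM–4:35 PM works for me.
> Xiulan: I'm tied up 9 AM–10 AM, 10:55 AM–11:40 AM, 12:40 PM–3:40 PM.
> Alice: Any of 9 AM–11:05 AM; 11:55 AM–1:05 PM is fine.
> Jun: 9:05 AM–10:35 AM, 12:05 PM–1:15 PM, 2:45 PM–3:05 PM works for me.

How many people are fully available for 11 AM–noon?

Ines free: 09:55-12:00, 14:05-16:35.
Xiulan free: 10:00-10:55, 11:40-12:40, 15:40-17:00 (invert busy blocks within the working day).
Alice free: 09:00-11:05, 11:55-13:05.
Jun free: 09:05-10:35, 12:05-13:15, 14:45-15:05.
Ines can make the full 11:00-12:00 slot — that's 1.

1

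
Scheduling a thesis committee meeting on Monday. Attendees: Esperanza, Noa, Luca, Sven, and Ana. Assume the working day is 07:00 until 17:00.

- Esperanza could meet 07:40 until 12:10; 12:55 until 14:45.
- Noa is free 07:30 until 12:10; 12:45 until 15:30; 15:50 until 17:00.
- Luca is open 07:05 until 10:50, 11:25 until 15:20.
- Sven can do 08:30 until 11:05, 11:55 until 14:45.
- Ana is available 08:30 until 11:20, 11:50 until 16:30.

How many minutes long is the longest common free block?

140

Esperanza ∩ Noa: 07:40-12:10, 12:55-14:45.
Esperanza ∩ Noa ∩ Luca: 07:40-10:50, 11:25-12:10, 12:55-14:45.
Esperanza ∩ Noa ∩ Luca ∩ Sven: 08:30-10:50, 11:55-12:10, 12:55-14:45.
Esperanza ∩ Noa ∩ Luca ∩ Sven ∩ Ana: 08:30-10:50, 11:55-12:10, 12:55-14:45.
So the common availability across everyone is 08:30-10:50, 11:55-12:10, 12:55-14:45.
The longest is 08:30-10:50 at 140 minutes.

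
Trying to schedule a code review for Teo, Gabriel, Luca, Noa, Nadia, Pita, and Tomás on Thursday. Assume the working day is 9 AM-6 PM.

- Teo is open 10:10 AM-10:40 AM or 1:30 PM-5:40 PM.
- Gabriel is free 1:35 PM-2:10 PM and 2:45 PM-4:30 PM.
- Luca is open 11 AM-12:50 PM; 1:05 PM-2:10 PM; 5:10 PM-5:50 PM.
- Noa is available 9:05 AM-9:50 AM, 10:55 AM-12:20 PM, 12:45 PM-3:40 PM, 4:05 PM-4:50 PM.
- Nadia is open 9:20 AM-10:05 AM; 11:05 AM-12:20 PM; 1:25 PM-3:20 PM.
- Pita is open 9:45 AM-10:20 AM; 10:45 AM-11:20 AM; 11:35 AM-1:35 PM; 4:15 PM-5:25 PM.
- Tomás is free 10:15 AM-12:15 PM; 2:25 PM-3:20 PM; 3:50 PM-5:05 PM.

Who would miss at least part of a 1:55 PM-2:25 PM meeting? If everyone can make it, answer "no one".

Gabriel, Luca, Pita, Tomás

Teo: free for 13:55-14:25. Gabriel: not fully free for 13:55-14:25. Luca: not fully free for 13:55-14:25. Noa: free for 13:55-14:25. Nadia: free for 13:55-14:25. Pita: not fully free for 13:55-14:25. Tomás: not fully free for 13:55-14:25.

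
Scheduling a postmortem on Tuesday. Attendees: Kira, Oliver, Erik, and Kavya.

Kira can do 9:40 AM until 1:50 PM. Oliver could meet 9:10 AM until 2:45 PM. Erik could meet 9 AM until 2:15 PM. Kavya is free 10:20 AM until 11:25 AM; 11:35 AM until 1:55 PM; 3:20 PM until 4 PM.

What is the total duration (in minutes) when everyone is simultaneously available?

Kira ∩ Oliver: 09:40-13:50.
Kira ∩ Oliver ∩ Erik: 09:40-13:50.
Kira ∩ Oliver ∩ Erik ∩ Kavya: 10:20-11:25, 11:35-13:50.
Summing the common windows: 65 + 135 = 200 minutes.

200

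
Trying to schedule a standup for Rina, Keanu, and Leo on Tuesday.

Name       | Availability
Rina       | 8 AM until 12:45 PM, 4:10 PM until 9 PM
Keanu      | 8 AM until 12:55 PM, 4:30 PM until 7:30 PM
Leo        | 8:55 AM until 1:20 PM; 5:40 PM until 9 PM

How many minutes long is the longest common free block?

230

Rina ∩ Keanu: 08:00-12:45, 16:30-19:30.
Rina ∩ Keanu ∩ Leo: 08:55-12:45, 17:40-19:30.
The longest is 08:55-12:45 at 230 minutes.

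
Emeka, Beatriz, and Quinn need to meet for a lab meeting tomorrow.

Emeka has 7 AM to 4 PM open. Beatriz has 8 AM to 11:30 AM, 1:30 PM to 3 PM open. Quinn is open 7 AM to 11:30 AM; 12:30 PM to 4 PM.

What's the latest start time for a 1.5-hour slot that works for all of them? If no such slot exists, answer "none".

13:30

Emeka ∩ Beatriz: 08:00-11:30, 13:30-15:00.
Emeka ∩ Beatriz ∩ Quinn: 08:00-11:30, 13:30-15:00.
The last common window of at least 90 minutes is 13:30-15:00; a 90-minute meeting can start as late as 13:30 and still end by 15:00.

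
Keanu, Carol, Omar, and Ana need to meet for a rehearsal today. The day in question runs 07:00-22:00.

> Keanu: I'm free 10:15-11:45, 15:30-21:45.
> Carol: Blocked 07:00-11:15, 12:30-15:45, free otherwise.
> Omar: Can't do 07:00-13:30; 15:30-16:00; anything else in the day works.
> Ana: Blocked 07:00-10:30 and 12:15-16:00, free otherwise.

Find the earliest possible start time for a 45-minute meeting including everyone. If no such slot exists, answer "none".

16:00

Keanu free: 10:15-11:45, 15:30-21:45.
Carol free: 11:15-12:30, 15:45-22:00 (invert busy blocks within the working day).
Omar free: 13:30-15:30, 16:00-22:00 (invert busy blocks within the working day).
Ana free: 10:30-12:15, 16:00-22:00 (invert busy blocks within the working day).
Keanu ∩ Carol: 11:15-11:45, 15:45-21:45.
Keanu ∩ Carol ∩ Omar: 16:00-21:45.
Keanu ∩ Carol ∩ Omar ∩ Ana: 16:00-21:45.
The first common window of at least 45 minutes is 16:00-21:45, so the earliest start is 16:00.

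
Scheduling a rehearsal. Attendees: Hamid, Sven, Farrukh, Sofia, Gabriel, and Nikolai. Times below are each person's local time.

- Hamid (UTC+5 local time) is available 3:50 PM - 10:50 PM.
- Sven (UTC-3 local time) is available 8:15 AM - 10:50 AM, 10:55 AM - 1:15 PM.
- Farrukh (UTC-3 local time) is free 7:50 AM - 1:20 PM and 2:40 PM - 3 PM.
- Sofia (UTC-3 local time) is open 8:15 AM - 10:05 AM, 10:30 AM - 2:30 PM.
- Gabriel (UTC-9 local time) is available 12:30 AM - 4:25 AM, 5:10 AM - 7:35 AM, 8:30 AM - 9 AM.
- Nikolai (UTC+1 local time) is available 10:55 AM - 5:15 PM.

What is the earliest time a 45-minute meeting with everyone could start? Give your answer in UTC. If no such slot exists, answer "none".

Hamid in UTC: 10:50-17:50 (subtract 5h to convert from UTC+5).
Sven in UTC: 11:15-13:50, 13:55-16:15 (add 3h to convert from UTC-3).
Farrukh in UTC: 10:50-16:20, 17:40-18:00 (add 3h to convert from UTC-3).
Sofia in UTC: 11:15-13:05, 13:30-17:30 (add 3h to convert from UTC-3).
Gabriel in UTC: 09:30-13:25, 14:10-16:35, 17:30-18:00 (add 9h to convert from UTC-9).
Nikolai in UTC: 09:55-16:15 (subtract 1h to convert from UTC+1).
Hamid ∩ Sven: 11:15-13:50, 13:55-16:15.
Hamid ∩ Sven ∩ Farrukh: 11:15-13:50, 13:55-16:15.
Hamid ∩ Sven ∩ Farrukh ∩ Sofia: 11:15-13:05, 13:30-13:50, 13:55-16:15.
Hamid ∩ Sven ∩ Farrukh ∩ Sofia ∩ Gabriel: 11:15-13:05, 14:10-16:15.
Hamid ∩ Sven ∩ Farrukh ∩ Sofia ∩ Gabriel ∩ Nikolai: 11:15-13:05, 14:10-16:15.
The first common window of at least 45 minutes is 11:15-13:05, so the earliest start is 11:15.

11:15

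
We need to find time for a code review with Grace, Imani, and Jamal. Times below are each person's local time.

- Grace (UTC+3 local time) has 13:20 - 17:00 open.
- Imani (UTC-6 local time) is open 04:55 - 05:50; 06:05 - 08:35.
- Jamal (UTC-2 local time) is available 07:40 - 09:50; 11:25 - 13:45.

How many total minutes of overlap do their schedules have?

90

Grace in UTC: 10:20-14:00 (subtract 3h to convert from UTC+3).
Imani in UTC: 10:55-11:50, 12:05-14:35 (add 6h to convert from UTC-6).
Jamal in UTC: 09:40-11:50, 13:25-15:45 (add 2h to convert from UTC-2).
Grace ∩ Imani: 10:55-11:50, 12:05-14:00.
Grace ∩ Imani ∩ Jamal: 10:55-11:50, 13:25-14:00.
Summing the common windows: 55 + 35 = 90 minutes.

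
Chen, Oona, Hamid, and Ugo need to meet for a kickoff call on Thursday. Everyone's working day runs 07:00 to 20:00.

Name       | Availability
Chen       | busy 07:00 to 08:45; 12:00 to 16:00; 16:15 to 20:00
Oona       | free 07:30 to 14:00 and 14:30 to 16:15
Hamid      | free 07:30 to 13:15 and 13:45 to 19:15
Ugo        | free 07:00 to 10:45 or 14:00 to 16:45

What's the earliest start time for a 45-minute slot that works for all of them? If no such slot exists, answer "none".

08:45

Chen free: 08:45-12:00, 16:00-16:15 (invert busy blocks within the working day).
Oona free: 07:30-14:00, 14:30-16:15.
Hamid free: 07:30-13:15, 13:45-19:15.
Ugo free: 07:00-10:45, 14:00-16:45.
Chen ∩ Oona: 08:45-12:00, 16:00-16:15.
Chen ∩ Oona ∩ Hamid: 08:45-12:00, 16:00-16:15.
Chen ∩ Oona ∩ Hamid ∩ Ugo: 08:45-10:45, 16:00-16:15.
Those are the intersection windows.
The first common window of at least 45 minutes is 08:45-10:45, so the earliest start is 08:45.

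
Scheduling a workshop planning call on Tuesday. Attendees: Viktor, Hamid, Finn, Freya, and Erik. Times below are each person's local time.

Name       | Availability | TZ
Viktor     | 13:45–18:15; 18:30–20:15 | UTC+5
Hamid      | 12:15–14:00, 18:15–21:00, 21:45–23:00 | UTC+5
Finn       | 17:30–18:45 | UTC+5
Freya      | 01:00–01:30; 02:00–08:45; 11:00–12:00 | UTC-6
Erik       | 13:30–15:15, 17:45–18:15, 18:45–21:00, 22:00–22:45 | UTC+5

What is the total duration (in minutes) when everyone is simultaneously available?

0

Viktor in UTC: 08:45-13:15, 13:30-15:15 (subtract 5h to convert from UTC+5).
Hamid in UTC: 07:15-09:00, 13:15-16:00, 16:45-18:00 (subtract 5h to convert from UTC+5).
Finn in UTC: 12:30-13:45 (subtract 5h to convert from UTC+5).
Freya in UTC: 07:00-07:30, 08:00-14:45, 17:00-18:00 (add 6h to convert from UTC-6).
Erik in UTC: 08:30-10:15, 12:45-13:15, 13:45-16:00, 17:00-17:45 (subtract 5h to convert from UTC+5).
Viktor ∩ Hamid: 08:45-09:00, 13:30-15:15.
Viktor ∩ Hamid ∩ Finn: 13:30-13:45.
Viktor ∩ Hamid ∩ Finn ∩ Freya: 13:30-13:45.
Viktor ∩ Hamid ∩ Finn ∩ Freya ∩ Erik: ∅.
There is no time when everyone is free.
There is no common window, so the total is 0 minutes.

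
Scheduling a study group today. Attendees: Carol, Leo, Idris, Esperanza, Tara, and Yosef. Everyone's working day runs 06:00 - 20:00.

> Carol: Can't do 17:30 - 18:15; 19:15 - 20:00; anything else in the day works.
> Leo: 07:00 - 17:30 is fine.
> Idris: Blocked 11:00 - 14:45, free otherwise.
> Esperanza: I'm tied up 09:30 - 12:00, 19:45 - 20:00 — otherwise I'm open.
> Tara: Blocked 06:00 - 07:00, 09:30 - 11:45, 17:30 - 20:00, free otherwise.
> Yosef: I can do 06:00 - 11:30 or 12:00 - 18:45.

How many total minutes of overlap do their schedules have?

Carol free: 06:00-17:30, 18:15-19:15 (invert busy blocks within the working day).
Leo free: 07:00-17:30.
Idris free: 06:00-11:00, 14:45-20:00 (invert busy blocks within the working day).
Esperanza free: 06:00-09:30, 12:00-19:45 (invert busy blocks within the working day).
Tara free: 07:00-09:30, 11:45-17:30 (invert busy blocks within the working day).
Yosef free: 06:00-11:30, 12:00-18:45.
Carol ∩ Leo: 07:00-17:30.
Carol ∩ Leo ∩ Idris: 07:00-11:00, 14:45-17:30.
Carol ∩ Leo ∩ Idris ∩ Esperanza: 07:00-09:30, 14:45-17:30.
Carol ∩ Leo ∩ Idris ∩ Esperanza ∩ Tara: 07:00-09:30, 14:45-17:30.
Carol ∩ Leo ∩ Idris ∩ Esperanza ∩ Tara ∩ Yosef: 07:00-09:30, 14:45-17:30.
Summing the common windows: 150 + 165 = 315 minutes.

315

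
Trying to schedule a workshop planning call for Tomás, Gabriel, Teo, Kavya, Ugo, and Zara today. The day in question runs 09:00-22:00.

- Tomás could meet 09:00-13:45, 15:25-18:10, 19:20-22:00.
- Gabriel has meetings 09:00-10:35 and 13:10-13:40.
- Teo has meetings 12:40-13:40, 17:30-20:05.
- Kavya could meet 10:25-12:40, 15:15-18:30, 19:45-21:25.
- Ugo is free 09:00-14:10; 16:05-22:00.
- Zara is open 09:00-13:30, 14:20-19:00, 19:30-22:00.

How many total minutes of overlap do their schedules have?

Tomás free: 09:00-13:45, 15:25-18:10, 19:20-22:00.
Gabriel free: 10:35-13:10, 13:40-22:00 (invert busy blocks within the working day).
Teo free: 09:00-12:40, 13:40-17:30, 20:05-22:00 (invert busy blocks within the working day).
Kavya free: 10:25-12:40, 15:15-18:30, 19:45-21:25.
Ugo free: 09:00-14:10, 16:05-22:00.
Zara free: 09:00-13:30, 14:20-19:00, 19:30-22:00.
Tomás ∩ Gabriel: 10:35-13:10, 13:40-13:45, 15:25-18:10, 19:20-22:00.
Tomás ∩ Gabriel ∩ Teo: 10:35-12:40, 13:40-13:45, 15:25-17:30, 20:05-22:00.
Tomás ∩ Gabriel ∩ Teo ∩ Kavya: 10:35-12:40, 15:25-17:30, 20:05-21:25.
Tomás ∩ Gabriel ∩ Teo ∩ Kavya ∩ Ugo: 10:35-12:40, 16:05-17:30, 20:05-21:25.
Tomás ∩ Gabriel ∩ Teo ∩ Kavya ∩ Ugo ∩ Zara: 10:35-12:40, 16:05-17:30, 20:05-21:25.
Summing the common windows: 125 + 85 + 80 = 290 minutes.

290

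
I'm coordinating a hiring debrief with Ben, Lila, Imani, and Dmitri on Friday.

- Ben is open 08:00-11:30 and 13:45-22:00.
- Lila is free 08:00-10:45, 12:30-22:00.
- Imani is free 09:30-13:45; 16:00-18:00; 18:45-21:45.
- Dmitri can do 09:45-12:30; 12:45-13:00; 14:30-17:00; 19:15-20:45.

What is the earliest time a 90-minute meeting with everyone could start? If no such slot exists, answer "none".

19:15

Ben ∩ Lila: 08:00-10:45, 13:45-22:00.
Ben ∩ Lila ∩ Imani: 09:30-10:45, 16:00-18:00, 18:45-21:45.
Ben ∩ Lila ∩ Imani ∩ Dmitri: 09:45-10:45, 16:00-17:00, 19:15-20:45.
The first common window of at least 90 minutes is 19:15-20:45, so the earliest start is 19:15.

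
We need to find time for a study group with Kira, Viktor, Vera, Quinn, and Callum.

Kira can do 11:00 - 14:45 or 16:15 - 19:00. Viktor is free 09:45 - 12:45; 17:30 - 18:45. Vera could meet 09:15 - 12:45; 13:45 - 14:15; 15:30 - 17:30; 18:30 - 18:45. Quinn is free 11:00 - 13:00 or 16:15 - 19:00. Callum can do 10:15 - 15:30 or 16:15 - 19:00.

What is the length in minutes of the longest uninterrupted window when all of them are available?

Kira ∩ Viktor: 11:00-12:45, 17:30-18:45.
Kira ∩ Viktor ∩ Vera: 11:00-12:45, 18:30-18:45.
Kira ∩ Viktor ∩ Vera ∩ Quinn: 11:00-12:45, 18:30-18:45.
Kira ∩ Viktor ∩ Vera ∩ Quinn ∩ Callum: 11:00-12:45, 18:30-18:45.
The longest is 11:00-12:45 at 105 minutes.

105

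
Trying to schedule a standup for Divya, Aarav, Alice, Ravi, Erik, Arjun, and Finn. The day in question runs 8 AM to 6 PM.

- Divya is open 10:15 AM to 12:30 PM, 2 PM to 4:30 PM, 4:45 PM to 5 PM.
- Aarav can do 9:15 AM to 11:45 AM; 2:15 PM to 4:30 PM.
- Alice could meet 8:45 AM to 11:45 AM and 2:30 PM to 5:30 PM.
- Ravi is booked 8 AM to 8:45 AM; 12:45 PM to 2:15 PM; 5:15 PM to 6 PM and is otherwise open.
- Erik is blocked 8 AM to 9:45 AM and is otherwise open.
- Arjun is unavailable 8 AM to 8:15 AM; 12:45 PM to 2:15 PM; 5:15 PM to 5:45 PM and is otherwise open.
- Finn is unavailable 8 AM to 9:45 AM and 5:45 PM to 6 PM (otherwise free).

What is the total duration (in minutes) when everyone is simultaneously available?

Divya free: 10:15-12:30, 14:00-16:30, 16:45-17:00.
Aarav free: 09:15-11:45, 14:15-16:30.
Alice free: 08:45-11:45, 14:30-17:30.
Ravi free: 08:45-12:45, 14:15-17:15 (invert busy blocks within the working day).
Erik free: 09:45-18:00 (invert busy blocks within the working day).
Arjun free: 08:15-12:45, 14:15-17:15, 17:45-18:00 (invert busy blocks within the working day).
Finn free: 09:45-17:45 (invert busy blocks within the working day).
Divya ∩ Aarav: 10:15-11:45, 14:15-16:30.
Divya ∩ Aarav ∩ Alice: 10:15-11:45, 14:30-16:30.
Divya ∩ Aarav ∩ Alice ∩ Ravi: 10:15-11:45, 14:30-16:30.
Divya ∩ Aarav ∩ Alice ∩ Ravi ∩ Erik: 10:15-11:45, 14:30-16:30.
Divya ∩ Aarav ∩ Alice ∩ Ravi ∩ Erik ∩ Arjun: 10:15-11:45, 14:30-16:30.
Divya ∩ Aarav ∩ Alice ∩ Ravi ∩ Erik ∩ Arjun ∩ Finn: 10:15-11:45, 14:30-16:30.
Summing the common windows: 90 + 120 = 210 minutes.

210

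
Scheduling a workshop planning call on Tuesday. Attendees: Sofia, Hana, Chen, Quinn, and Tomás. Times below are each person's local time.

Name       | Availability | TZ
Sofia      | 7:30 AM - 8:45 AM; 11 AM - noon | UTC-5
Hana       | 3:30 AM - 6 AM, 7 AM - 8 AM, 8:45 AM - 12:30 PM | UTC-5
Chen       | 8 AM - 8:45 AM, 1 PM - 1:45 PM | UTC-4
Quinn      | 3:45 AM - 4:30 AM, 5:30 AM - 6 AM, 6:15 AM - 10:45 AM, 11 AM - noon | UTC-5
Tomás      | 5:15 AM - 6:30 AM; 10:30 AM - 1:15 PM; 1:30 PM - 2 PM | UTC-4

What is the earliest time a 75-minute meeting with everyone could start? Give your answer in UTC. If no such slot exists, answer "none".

Sofia in UTC: 12:30-13:45, 16:00-17:00 (add 5h to convert from UTC-5).
Hana in UTC: 08:30-11:00, 12:00-13:00, 13:45-17:30 (add 5h to convert from UTC-5).
Chen in UTC: 12:00-12:45, 17:00-17:45 (add 4h to convert from UTC-4).
Quinn in UTC: 08:45-09:30, 10:30-11:00, 11:15-15:45, 16:00-17:00 (add 5h to convert from UTC-5).
Tomás in UTC: 09:15-10:30, 14:30-17:15, 17:30-18:00 (add 4h to convert from UTC-4).
Sofia ∩ Hana: 12:30-13:00, 16:00-17:00.
Sofia ∩ Hana ∩ Chen: 12:30-12:45.
Sofia ∩ Hana ∩ Chen ∩ Quinn: 12:30-12:45.
Sofia ∩ Hana ∩ Chen ∩ Quinn ∩ Tomás: ∅.
There is no time when everyone is free.
No common window is at least 75 minutes long.

none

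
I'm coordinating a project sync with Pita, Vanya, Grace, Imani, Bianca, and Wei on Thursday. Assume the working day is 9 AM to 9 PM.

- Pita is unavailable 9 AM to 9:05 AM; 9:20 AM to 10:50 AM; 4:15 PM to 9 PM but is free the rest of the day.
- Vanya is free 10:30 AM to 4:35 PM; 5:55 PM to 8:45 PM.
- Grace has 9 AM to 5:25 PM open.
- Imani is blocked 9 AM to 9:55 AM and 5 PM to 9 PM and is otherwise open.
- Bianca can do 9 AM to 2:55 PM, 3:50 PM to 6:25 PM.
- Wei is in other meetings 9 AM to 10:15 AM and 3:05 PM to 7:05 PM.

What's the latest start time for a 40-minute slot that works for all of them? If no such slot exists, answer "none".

14:15

Pita free: 09:05-09:20, 10:50-16:15 (invert busy blocks within the working day).
Vanya free: 10:30-16:35, 17:55-20:45.
Grace free: 09:00-17:25.
Imani free: 09:55-17:00 (invert busy blocks within the working day).
Bianca free: 09:00-14:55, 15:50-18:25.
Wei free: 10:15-15:05, 19:05-21:00 (invert busy blocks within the working day).
Pita ∩ Vanya: 10:50-16:15.
Pita ∩ Vanya ∩ Grace: 10:50-16:15.
Pita ∩ Vanya ∩ Grace ∩ Imani: 10:50-16:15.
Pita ∩ Vanya ∩ Grace ∩ Imani ∩ Bianca: 10:50-14:55, 15:50-16:15.
Pita ∩ Vanya ∩ Grace ∩ Imani ∩ Bianca ∩ Wei: 10:50-14:55.
The last common window of at least 40 minutes is 10:50-14:55; a 40-minute meeting can start as late as 14:15 and still end by 14:55.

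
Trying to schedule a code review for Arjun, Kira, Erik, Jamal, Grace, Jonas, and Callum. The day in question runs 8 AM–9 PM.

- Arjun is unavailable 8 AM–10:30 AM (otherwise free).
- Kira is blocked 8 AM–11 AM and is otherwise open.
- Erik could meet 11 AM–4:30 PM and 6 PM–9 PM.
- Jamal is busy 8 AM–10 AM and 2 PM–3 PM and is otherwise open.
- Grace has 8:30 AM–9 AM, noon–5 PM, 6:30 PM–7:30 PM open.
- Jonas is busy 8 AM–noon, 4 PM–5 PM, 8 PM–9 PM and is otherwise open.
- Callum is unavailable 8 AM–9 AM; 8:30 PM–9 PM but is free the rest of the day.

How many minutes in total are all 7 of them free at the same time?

240

Arjun free: 10:30-21:00 (invert busy blocks within the working day).
Kira free: 11:00-21:00 (invert busy blocks within the working day).
Erik free: 11:00-16:30, 18:00-21:00.
Jamal free: 10:00-14:00, 15:00-21:00 (invert busy blocks within the working day).
Grace free: 08:30-09:00, 12:00-17:00, 18:30-19:30.
Jonas free: 12:00-16:00, 17:00-20:00 (invert busy blocks within the working day).
Callum free: 09:00-20:30 (invert busy blocks within the working day).
Arjun ∩ Kira: 11:00-21:00.
Arjun ∩ Kira ∩ Erik: 11:00-16:30, 18:00-21:00.
Arjun ∩ Kira ∩ Erik ∩ Jamal: 11:00-14:00, 15:00-16:30, 18:00-21:00.
Arjun ∩ Kira ∩ Erik ∩ Jamal ∩ Grace: 12:00-14:00, 15:00-16:30, 18:30-19:30.
Arjun ∩ Kira ∩ Erik ∩ Jamal ∩ Grace ∩ Jonas: 12:00-14:00, 15:00-16:00, 18:30-19:30.
Arjun ∩ Kira ∩ Erik ∩ Jamal ∩ Grace ∩ Jonas ∩ Callum: 12:00-14:00, 15:00-16:00, 18:30-19:30.
Summing the common windows: 120 + 60 + 60 = 240 minutes.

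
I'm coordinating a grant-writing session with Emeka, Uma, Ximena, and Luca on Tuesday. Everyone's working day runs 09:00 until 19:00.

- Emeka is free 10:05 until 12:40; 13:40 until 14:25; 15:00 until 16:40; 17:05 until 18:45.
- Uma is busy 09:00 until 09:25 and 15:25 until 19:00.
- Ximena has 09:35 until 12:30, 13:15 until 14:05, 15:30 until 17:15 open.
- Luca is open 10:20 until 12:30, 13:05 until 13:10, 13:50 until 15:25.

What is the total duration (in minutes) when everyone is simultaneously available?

Emeka free: 10:05-12:40, 13:40-14:25, 15:00-16:40, 17:05-18:45.
Uma free: 09:25-15:25 (invert busy blocks within the working day).
Ximena free: 09:35-12:30, 13:15-14:05, 15:30-17:15.
Luca free: 10:20-12:30, 13:05-13:10, 13:50-15:25.
Emeka ∩ Uma: 10:05-12:40, 13:40-14:25, 15:00-15:25.
Emeka ∩ Uma ∩ Ximena: 10:05-12:30, 13:40-14:05.
Emeka ∩ Uma ∩ Ximena ∩ Luca: 10:20-12:30, 13:50-14:05.
Those are the intersection windows.
Summing the common windows: 130 + 15 = 145 minutes.

145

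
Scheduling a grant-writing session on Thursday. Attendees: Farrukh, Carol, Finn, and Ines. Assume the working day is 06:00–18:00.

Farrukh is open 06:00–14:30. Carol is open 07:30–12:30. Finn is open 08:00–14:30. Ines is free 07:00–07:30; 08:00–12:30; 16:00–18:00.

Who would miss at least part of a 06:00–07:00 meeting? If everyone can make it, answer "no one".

Farrukh: free for 06:00-07:00. Carol: not fully free for 06:00-07:00. Finn: not fully free for 06:00-07:00. Ines: not fully free for 06:00-07:00.

Carol, Finn, Ines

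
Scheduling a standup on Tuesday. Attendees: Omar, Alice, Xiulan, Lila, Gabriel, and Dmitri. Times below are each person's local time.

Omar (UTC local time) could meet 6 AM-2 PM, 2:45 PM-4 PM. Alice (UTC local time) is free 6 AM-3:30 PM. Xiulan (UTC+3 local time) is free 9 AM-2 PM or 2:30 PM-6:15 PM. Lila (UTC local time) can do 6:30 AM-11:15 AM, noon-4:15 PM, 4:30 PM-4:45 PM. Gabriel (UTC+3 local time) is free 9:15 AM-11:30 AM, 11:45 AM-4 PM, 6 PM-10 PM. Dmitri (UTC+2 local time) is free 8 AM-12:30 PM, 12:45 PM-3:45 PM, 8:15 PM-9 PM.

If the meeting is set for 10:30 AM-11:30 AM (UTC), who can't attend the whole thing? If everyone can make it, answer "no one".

Omar in UTC: 06:00-14:00, 14:45-16:00.
Alice in UTC: 06:00-15:30.
Xiulan in UTC: 06:00-11:00, 11:30-15:15 (subtract 3h to convert from UTC+3).
Lila in UTC: 06:30-11:15, 12:00-16:15, 16:30-16:45.
Gabriel in UTC: 06:15-08:30, 08:45-13:00, 15:00-19:00 (subtract 3h to convert from UTC+3).
Dmitri in UTC: 06:00-10:30, 10:45-13:45, 18:15-19:00 (subtract 2h to convert from UTC+2).
Omar: free for 10:30-11:30. Alice: free for 10:30-11:30. Xiulan: not fully free for 10:30-11:30. Lila: not fully free for 10:30-11:30. Gabriel: free for 10:30-11:30. Dmitri: not fully free for 10:30-11:30.

Dmitri, Lila, Xiulan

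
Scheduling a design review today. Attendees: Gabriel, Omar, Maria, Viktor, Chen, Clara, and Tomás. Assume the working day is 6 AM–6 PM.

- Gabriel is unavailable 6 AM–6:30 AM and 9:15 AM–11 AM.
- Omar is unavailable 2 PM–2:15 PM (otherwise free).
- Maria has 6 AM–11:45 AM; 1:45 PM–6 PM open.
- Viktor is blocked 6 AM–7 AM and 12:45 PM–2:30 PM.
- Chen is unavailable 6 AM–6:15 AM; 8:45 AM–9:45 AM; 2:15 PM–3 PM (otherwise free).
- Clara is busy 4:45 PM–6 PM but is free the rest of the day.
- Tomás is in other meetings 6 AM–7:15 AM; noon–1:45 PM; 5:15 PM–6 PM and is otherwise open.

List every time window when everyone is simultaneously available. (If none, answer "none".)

Gabriel free: 06:30-09:15, 11:00-18:00 (invert busy blocks within the working day).
Omar free: 06:00-14:00, 14:15-18:00 (invert busy blocks within the working day).
Maria free: 06:00-11:45, 13:45-18:00.
Viktor free: 07:00-12:45, 14:30-18:00 (invert busy blocks within the working day).
Chen free: 06:15-08:45, 09:45-14:15, 15:00-18:00 (invert busy blocks within the working day).
Clara free: 06:00-16:45 (invert busy blocks within the working day).
Tomás free: 07:15-12:00, 13:45-17:15 (invert busy blocks within the working day).
Gabriel ∩ Omar: 06:30-09:15, 11:00-14:00, 14:15-18:00.
Gabriel ∩ Omar ∩ Maria: 06:30-09:15, 11:00-11:45, 13:45-14:00, 14:15-18:00.
Gabriel ∩ Omar ∩ Maria ∩ Viktor: 07:00-09:15, 11:00-11:45, 14:30-18:00.
Gabriel ∩ Omar ∩ Maria ∩ Viktor ∩ Chen: 07:00-08:45, 11:00-11:45, 15:00-18:00.
Gabriel ∩ Omar ∩ Maria ∩ Viktor ∩ Chen ∩ Clara: 07:00-08:45, 11:00-11:45, 15:00-16:45.
Gabriel ∩ Omar ∩ Maria ∩ Viktor ∩ Chen ∩ Clara ∩ Tomás: 07:15-08:45, 11:00-11:45, 15:00-16:45.
Those are the intersection windows.

07:15-08:45, 11:00-11:45, 15:00-16:45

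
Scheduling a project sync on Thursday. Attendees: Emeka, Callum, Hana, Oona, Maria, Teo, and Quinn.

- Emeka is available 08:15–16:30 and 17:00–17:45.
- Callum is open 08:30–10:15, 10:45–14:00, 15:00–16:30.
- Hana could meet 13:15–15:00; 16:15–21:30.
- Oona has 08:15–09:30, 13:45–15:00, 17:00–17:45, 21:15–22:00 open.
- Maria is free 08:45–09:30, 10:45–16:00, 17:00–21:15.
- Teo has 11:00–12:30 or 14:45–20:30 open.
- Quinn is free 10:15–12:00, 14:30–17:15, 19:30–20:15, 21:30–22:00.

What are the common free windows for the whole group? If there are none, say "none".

none

Emeka ∩ Callum: 08:30-10:15, 10:45-14:00, 15:00-16:30.
Emeka ∩ Callum ∩ Hana: 13:15-14:00, 16:15-16:30.
Emeka ∩ Callum ∩ Hana ∩ Oona: 13:45-14:00.
Emeka ∩ Callum ∩ Hana ∩ Oona ∩ Maria: 13:45-14:00.
Emeka ∩ Callum ∩ Hana ∩ Oona ∩ Maria ∩ Teo: ∅.
Emeka ∩ Callum ∩ Hana ∩ Oona ∩ Maria ∩ Teo ∩ Quinn: ∅.
There is no time when everyone is free.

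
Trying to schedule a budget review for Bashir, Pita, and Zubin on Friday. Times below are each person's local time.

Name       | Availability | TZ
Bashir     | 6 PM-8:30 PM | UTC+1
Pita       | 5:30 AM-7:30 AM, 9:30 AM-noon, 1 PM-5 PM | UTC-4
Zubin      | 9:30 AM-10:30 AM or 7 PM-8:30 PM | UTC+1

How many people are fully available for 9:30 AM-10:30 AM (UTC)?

Bashir in UTC: 17:00-19:30 (subtract 1h to convert from UTC+1).
Pita in UTC: 09:30-11:30, 13:30-16:00, 17:00-21:00 (add 4h to convert from UTC-4).
Zubin in UTC: 08:30-09:30, 18:00-19:30 (subtract 1h to convert from UTC+1).
Pita can make the full 09:30-10:30 slot — that's 1.

1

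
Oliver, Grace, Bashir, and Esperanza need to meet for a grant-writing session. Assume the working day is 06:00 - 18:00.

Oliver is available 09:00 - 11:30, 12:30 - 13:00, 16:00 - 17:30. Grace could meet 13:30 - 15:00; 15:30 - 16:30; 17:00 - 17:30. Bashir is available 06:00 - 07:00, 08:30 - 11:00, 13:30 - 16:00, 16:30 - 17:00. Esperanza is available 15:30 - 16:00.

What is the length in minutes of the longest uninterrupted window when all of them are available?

Oliver ∩ Grace: 16:00-16:30, 17:00-17:30.
Oliver ∩ Grace ∩ Bashir: ∅.
Oliver ∩ Grace ∩ Bashir ∩ Esperanza: ∅.
There is no time when everyone is free.
No common window exists, so the longest block is 0 minutes.

0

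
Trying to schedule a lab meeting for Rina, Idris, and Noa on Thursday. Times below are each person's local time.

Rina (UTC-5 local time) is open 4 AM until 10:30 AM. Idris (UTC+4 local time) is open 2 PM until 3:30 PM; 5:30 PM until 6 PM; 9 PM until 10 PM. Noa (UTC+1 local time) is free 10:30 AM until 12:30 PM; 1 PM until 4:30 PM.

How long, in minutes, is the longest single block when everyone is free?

Rina in UTC: 09:00-15:30 (add 5h to convert from UTC-5).
Idris in UTC: 10:00-11:30, 13:30-14:00, 17:00-18:00 (subtract 4h to convert from UTC+4).
Noa in UTC: 09:30-11:30, 12:00-15:30 (subtract 1h to convert from UTC+1).
Rina ∩ Idris: 10:00-11:30, 13:30-14:00.
Rina ∩ Idris ∩ Noa: 10:00-11:30, 13:30-14:00.
The longest is 10:00-11:30 at 90 minutes.

90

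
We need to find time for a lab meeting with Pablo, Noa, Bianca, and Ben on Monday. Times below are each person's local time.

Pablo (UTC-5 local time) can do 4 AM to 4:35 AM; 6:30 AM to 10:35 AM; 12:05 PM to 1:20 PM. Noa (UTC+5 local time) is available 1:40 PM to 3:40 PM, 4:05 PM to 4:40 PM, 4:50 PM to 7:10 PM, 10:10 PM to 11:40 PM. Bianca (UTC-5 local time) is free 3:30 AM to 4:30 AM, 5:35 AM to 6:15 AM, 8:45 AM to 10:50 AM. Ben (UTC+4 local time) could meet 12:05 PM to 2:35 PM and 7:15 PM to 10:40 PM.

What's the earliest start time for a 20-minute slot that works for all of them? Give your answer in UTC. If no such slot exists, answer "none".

09:00

Pablo in UTC: 09:00-09:35, 11:30-15:35, 17:05-18:20 (add 5h to convert from UTC-5).
Noa in UTC: 08:40-10:40, 11:05-11:40, 11:50-14:10, 17:10-18:40 (subtract 5h to convert from UTC+5).
Bianca in UTC: 08:30-09:30, 10:35-11:15, 13:45-15:50 (add 5h to convert from UTC-5).
Ben in UTC: 08:05-10:35, 15:15-18:40 (subtract 4h to convert from UTC+4).
Pablo ∩ Noa: 09:00-09:35, 11:30-11:40, 11:50-14:10, 17:10-18:20.
Pablo ∩ Noa ∩ Bianca: 09:00-09:30, 13:45-14:10.
Pablo ∩ Noa ∩ Bianca ∩ Ben: 09:00-09:30.
The first common window of at least 20 minutes is 09:00-09:30, so the earliest start is 09:00.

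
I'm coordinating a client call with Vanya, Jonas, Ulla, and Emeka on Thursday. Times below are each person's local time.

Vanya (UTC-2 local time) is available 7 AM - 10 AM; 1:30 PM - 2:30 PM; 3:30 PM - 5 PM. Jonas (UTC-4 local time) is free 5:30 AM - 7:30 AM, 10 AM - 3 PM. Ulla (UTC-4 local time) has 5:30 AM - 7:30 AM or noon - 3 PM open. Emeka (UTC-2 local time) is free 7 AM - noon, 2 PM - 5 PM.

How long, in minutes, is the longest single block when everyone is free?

Vanya in UTC: 09:00-12:00, 15:30-16:30, 17:30-19:00 (add 2h to convert from UTC-2).
Jonas in UTC: 09:30-11:30, 14:00-19:00 (add 4h to convert from UTC-4).
Ulla in UTC: 09:30-11:30, 16:00-19:00 (add 4h to convert from UTC-4).
Emeka in UTC: 09:00-14:00, 16:00-19:00 (add 2h to convert from UTC-2).
Vanya ∩ Jonas: 09:30-11:30, 15:30-16:30, 17:30-19:00.
Vanya ∩ Jonas ∩ Ulla: 09:30-11:30, 16:00-16:30, 17:30-19:00.
Vanya ∩ Jonas ∩ Ulla ∩ Emeka: 09:30-11:30, 16:00-16:30, 17:30-19:00.
The longest is 09:30-11:30 at 120 minutes.

120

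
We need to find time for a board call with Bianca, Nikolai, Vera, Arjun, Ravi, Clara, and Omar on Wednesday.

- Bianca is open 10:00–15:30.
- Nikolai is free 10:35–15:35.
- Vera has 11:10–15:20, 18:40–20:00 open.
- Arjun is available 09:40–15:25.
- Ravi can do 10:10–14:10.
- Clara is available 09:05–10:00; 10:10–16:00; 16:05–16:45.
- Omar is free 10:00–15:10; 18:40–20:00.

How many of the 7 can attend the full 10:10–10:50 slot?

5

Bianca, Arjun, Ravi, Clara, and Omar can make the full 10:10-10:50 slot — that's 5.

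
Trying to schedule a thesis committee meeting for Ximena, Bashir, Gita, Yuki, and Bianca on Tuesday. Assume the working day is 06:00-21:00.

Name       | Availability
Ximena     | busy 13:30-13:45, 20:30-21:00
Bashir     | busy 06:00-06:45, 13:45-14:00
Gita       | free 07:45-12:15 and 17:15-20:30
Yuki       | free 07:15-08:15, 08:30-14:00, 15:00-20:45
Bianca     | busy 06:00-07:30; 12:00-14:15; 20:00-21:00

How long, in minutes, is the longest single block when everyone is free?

Ximena free: 06:00-13:30, 13:45-20:30 (invert busy blocks within the working day).
Bashir free: 06:45-13:45, 14:00-21:00 (invert busy blocks within the working day).
Gita free: 07:45-12:15, 17:15-20:30.
Yuki free: 07:15-08:15, 08:30-14:00, 15:00-20:45.
Bianca free: 07:30-12:00, 14:15-20:00 (invert busy blocks within the working day).
Ximena ∩ Bashir: 06:45-13:30, 14:00-20:30.
Ximena ∩ Bashir ∩ Gita: 07:45-12:15, 17:15-20:30.
Ximena ∩ Bashir ∩ Gita ∩ Yuki: 07:45-08:15, 08:30-12:15, 17:15-20:30.
Ximena ∩ Bashir ∩ Gita ∩ Yuki ∩ Bianca: 07:45-08:15, 08:30-12:00, 17:15-20:00.
The longest is 08:30-12:00 at 210 minutes.

210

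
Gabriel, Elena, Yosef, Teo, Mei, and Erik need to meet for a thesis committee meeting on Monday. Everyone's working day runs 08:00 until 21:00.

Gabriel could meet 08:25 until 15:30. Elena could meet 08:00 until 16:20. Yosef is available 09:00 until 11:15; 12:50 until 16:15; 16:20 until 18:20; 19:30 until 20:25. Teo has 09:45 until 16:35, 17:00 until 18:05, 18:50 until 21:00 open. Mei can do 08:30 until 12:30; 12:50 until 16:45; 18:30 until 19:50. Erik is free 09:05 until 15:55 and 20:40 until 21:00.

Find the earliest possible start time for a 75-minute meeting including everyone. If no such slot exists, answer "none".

09:45

Gabriel ∩ Elena: 08:25-15:30.
Gabriel ∩ Elena ∩ Yosef: 09:00-11:15, 12:50-15:30.
Gabriel ∩ Elena ∩ Yosef ∩ Teo: 09:45-11:15, 12:50-15:30.
Gabriel ∩ Elena ∩ Yosef ∩ Teo ∩ Mei: 09:45-11:15, 12:50-15:30.
Gabriel ∩ Elena ∩ Yosef ∩ Teo ∩ Mei ∩ Erik: 09:45-11:15, 12:50-15:30.
The first common window of at least 75 minutes is 09:45-11:15, so the earliest start is 09:45.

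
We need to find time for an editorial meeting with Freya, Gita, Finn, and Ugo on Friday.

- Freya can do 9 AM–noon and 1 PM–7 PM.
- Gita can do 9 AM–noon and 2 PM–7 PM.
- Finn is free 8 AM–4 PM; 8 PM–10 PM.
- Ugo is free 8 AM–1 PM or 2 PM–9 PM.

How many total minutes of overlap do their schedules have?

Freya ∩ Gita: 09:00-12:00, 14:00-19:00.
Freya ∩ Gita ∩ Finn: 09:00-12:00, 14:00-16:00.
Freya ∩ Gita ∩ Finn ∩ Ugo: 09:00-12:00, 14:00-16:00.
Summing the common windows: 180 + 120 = 300 minutes.

300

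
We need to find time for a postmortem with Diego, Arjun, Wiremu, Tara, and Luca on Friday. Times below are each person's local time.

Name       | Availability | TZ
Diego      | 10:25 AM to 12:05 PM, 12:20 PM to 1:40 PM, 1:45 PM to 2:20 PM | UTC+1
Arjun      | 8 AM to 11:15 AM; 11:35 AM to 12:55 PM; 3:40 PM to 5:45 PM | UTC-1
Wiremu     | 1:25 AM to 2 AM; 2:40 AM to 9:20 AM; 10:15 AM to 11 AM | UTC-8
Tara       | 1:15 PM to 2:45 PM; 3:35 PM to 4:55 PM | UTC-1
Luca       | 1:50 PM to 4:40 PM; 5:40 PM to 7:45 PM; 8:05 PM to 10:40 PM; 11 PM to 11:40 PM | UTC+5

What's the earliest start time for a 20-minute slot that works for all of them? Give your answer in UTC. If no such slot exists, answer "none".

none

Diego in UTC: 09:25-11:05, 11:20-12:40, 12:45-13:20 (subtract 1h to convert from UTC+1).
Arjun in UTC: 09:00-12:15, 12:35-13:55, 16:40-18:45 (add 1h to convert from UTC-1).
Wiremu in UTC: 09:25-10:00, 10:40-17:20, 18:15-19:00 (add 8h to convert from UTC-8).
Tara in UTC: 14:15-15:45, 16:35-17:55 (add 1h to convert from UTC-1).
Luca in UTC: 08:50-11:40, 12:40-14:45, 15:05-17:40, 18:00-18:40 (subtract 5h to convert from UTC+5).
Diego ∩ Arjun: 09:25-11:05, 11:20-12:15, 12:35-12:40, 12:45-13:20.
Diego ∩ Arjun ∩ Wiremu: 09:25-10:00, 10:40-11:05, 11:20-12:15, 12:35-12:40, 12:45-13:20.
Diego ∩ Arjun ∩ Wiremu ∩ Tara: ∅.
Diego ∩ Arjun ∩ Wiremu ∩ Tara ∩ Luca: ∅.
There is no time when everyone is free.
No common window is at least 20 minutes long.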